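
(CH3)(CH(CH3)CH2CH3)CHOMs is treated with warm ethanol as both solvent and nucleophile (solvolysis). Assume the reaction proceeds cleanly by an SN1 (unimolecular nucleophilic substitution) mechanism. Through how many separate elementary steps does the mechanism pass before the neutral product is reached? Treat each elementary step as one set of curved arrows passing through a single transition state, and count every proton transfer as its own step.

Step 1: Ionisation: the C–O σ-bond cleaves heterolytically; both bonding electrons depart with MsO⁻, leaving a secondary carbocation at the α-carbon.
Step 2: A hydride (H with its bonding pair) migrates from the adjacent sec-butyl carbon to the cationic centre — a 1,2-hydride shift — upgrading the secondary cation to a tertiary one.
Step 3: A lone pair on the oxygen of CH3CH2OH attacks the carbocation, forming a new C–O σ-bond and an oxonium ion.
Step 4: Deprotonation of the oxonium oxygen by solvent ethanol yields the neutral ether.
Total: 4 elementary steps.

4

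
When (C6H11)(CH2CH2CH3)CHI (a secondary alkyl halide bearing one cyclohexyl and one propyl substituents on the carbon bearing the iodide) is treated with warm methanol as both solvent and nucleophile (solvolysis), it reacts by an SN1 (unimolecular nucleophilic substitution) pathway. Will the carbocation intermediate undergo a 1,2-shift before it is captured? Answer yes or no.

yes

The first-formed carbocation is secondary.
The adjacent cyclohexyl carbon already bears 2 other carbon substituents and has a hydrogen to migrate; after a 1,2-hydride shift from that carbon the positive charge sits on a tertiary centre.
Tertiary is more stable than secondary, so the shift occurs.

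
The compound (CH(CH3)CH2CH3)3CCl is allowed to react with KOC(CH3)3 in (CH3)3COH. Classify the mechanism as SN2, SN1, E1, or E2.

Conditions: a strong/bulky base with a tertiary substrate bearing a β-hydrogen.
These conditions are the textbook signature of the E2 pathway.
A strong (often hindered) base removes a β-H in concert with loss of the leaving group — bimolecular elimination.

E2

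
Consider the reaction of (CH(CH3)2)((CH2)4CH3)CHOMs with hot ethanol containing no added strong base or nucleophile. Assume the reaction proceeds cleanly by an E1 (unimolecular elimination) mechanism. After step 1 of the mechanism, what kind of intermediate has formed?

secondary carbocation

Step 1: Unassisted departure of MsO⁻ (taking the C–O bonding pair) generates a secondary carbocation.
After step 1 the species present is a secondary carbocation.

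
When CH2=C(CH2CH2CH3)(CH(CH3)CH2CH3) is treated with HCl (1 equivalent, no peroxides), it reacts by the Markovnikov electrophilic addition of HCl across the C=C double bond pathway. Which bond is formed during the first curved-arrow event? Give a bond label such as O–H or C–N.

Step 1: The π electrons of the C=C bond attack a proton of HCl; Markovnikov addition places the new C–H on the less-substituted alkene carbon, so the positive charge ends up on the more-substituted carbon — a tertiary carbocation. The H–Cl bond breaks heterolytically, releasing Cl⁻.
The bond formed in this step is the C–H bond.

C–H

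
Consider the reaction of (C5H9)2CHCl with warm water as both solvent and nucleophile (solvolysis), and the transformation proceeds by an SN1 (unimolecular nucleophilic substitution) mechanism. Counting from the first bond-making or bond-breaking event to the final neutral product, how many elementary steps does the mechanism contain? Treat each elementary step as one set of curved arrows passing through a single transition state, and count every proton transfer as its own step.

4

Step 1: The C–Cl bond breaks with both electrons going to the chloride; Cl⁻ leaves and a secondary carbocation remains.
Step 2: A 1,2-hydride shift from the adjacent cyclopentyl carbon moves the positive charge from the secondary centre to an adjacent carbon, generating a more stable tertiary carbocation.
Step 3: A lone pair on the oxygen of H2O attacks the carbocation, forming a new C–O σ-bond and an oxonium ion.
Step 4: Proton transfer from the O–H of the oxonium ion to a solvent molecule delivers the neutral alcohol.
Total: 4 elementary steps.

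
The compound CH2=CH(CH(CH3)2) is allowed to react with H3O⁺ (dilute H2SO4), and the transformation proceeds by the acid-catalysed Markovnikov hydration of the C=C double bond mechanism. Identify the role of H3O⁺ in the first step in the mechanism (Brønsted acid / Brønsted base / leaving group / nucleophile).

Step 1: Electrophilic addition begins with the π(C=C) electrons forming a bond to the proton of H3O⁺. Following Markovnikov's rule, the resulting cation is secondary. H2O is released.
H3O⁺ in the first step donates a proton in a proton-transfer step — a Brønsted acid.

Brønsted acid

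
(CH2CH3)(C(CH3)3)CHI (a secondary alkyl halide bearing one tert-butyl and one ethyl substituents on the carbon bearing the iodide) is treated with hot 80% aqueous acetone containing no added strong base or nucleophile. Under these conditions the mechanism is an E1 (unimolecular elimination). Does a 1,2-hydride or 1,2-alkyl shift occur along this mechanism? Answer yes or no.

The first-formed carbocation is secondary.
The adjacent tert-butyl carbon has no hydrogen but bears methyl groups; migration of one methyl with its bonding pair (a 1,2-methyl shift) places the charge on a tertiary centre.
Tertiary is more stable than secondary, so the shift occurs.

yes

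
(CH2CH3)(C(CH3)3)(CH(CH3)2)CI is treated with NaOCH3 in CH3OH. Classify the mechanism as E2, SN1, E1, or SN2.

Conditions: a strong base with a tertiary substrate bearing a β-hydrogen.
These conditions are the textbook signature of the E2 pathway.
A strong (often hindered) base removes a β-H in concert with loss of the leaving group — bimolecular elimination.

E2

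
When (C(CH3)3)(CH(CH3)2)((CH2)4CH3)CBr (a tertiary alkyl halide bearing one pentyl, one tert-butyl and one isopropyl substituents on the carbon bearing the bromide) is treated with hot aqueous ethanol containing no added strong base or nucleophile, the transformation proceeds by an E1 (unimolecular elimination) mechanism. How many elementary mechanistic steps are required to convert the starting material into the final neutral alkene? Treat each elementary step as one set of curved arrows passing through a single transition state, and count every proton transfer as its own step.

2

Step 1: The C–Br bond breaks with both electrons going to the bromide; Br⁻ leaves and a tertiary carbocation remains.
(No 1,2-shift: no single shift to an adjacent carbon would give a more stable cation.)
Step 2: Loss of a β-proton to a water (or ethanol) molecule of the solvent: the C–H bonding pair collapses toward the cationic carbon to form the C=C π bond, yielding the alkene.
Total: 2 elementary steps.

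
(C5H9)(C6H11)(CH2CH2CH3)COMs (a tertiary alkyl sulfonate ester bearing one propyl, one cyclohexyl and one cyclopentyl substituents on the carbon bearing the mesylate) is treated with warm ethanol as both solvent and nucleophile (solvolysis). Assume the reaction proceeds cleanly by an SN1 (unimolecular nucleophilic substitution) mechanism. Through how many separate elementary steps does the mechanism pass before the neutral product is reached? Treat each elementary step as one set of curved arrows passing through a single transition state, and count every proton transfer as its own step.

Step 1: The C–O bond breaks with both electrons going to the mesylate; MsO⁻ leaves and a tertiary carbocation remains.
(No 1,2-shift: no single shift to an adjacent carbon would give a more stable cation.)
Step 2: CH3CH2OH donates an oxygen lone pair into the empty p orbital of the cation, giving a protonated ether (an oxonium ion).
Step 3: Deprotonation of the oxonium oxygen by solvent ethanol yields the neutral ether.
Total: 3 elementary steps.

3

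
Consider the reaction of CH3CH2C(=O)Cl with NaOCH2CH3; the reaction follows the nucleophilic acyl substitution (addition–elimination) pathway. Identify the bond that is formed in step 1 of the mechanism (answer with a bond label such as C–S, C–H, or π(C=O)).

Step 1: Nucleophilic addition of CH3CH2O⁻ to the acyl carbon breaks the π(C=O) bond and yields a tetrahedral, anionic intermediate.
The bond formed in this step is the C–O bond.

C–O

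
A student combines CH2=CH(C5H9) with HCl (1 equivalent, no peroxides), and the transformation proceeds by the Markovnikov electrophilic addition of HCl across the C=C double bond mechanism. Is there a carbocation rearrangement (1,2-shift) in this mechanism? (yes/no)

The first-formed carbocation is secondary.
The adjacent cyclopentyl carbon already bears 2 other carbon substituents and has a hydrogen to migrate; after a 1,2-hydride shift from that carbon the positive charge sits on a tertiary centre.
Tertiary is more stable than secondary, so the shift occurs.

yes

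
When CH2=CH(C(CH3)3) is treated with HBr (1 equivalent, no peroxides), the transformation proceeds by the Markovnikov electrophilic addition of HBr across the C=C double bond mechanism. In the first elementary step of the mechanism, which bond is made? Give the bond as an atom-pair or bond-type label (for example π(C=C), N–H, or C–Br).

C–H

Step 1: Protonation of the alkene by HBr: the π bond acts as the nucleophile and picks up H⁺, giving the more stable (Markovnikov) secondary carbocation. The H–Br bond breaks heterolytically, releasing Br⁻.
The bond formed in this step is the C–H bond.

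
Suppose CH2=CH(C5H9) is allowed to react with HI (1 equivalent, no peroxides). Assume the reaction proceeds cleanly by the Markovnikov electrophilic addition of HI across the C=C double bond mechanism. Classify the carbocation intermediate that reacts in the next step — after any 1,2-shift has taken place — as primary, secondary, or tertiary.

Step 1: The π electrons of the C=C bond attack a proton of HI; Markovnikov addition places the new C–H on the less-substituted alkene carbon, so the positive charge ends up on the more-substituted carbon — a secondary carbocation. The H–I bond breaks heterolytically, releasing I⁻.
Step 2: A 1,2-hydride shift from the adjacent cyclopentyl carbon moves the positive charge from the secondary centre to an adjacent carbon, generating a more stable tertiary carbocation.
The cation rearranges from secondary to tertiary via a 1,2-hydride shift from the adjacent cyclopentyl carbon; the tertiary cation is what reacts next.

tertiary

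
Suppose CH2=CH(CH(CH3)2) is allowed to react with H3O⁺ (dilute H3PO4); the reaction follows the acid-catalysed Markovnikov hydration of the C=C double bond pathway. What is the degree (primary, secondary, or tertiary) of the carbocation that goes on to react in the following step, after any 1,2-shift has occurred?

tertiary

Step 1: The π electrons of the C=C bond attack a proton of H3O⁺; Markovnikov addition places the new C–H on the less-substituted alkene carbon, so the positive charge ends up on the more-substituted carbon — a secondary carbocation. H2O is released.
Step 2: A 1,2-hydride shift from the adjacent isopropyl carbon moves the positive charge from the secondary centre to an adjacent carbon, generating a more stable tertiary carbocation.
The cation rearranges from secondary to tertiary via a 1,2-hydride shift from the adjacent isopropyl carbon; the tertiary cation is what reacts next.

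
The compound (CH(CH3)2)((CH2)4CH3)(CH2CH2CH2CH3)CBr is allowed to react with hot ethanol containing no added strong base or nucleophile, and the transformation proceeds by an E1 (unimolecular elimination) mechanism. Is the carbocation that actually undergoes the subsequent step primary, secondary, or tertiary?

tertiary

Step 1: Unassisted departure of Br⁻ (taking the C–Br bonding pair) generates a tertiary carbocation.
No single 1,2-shift to an adjacent carbon would give a more-substituted cation, so no rearrangement occurs.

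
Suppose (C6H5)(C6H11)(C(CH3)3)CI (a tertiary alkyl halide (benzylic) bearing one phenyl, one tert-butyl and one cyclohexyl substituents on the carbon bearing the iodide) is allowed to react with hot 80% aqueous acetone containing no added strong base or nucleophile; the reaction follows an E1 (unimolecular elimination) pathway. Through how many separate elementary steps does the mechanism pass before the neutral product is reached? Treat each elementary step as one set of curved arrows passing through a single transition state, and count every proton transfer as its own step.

Step 1: The C–I bond breaks with both electrons going to the iodide; I⁻ leaves and a tertiary carbocation remains.
(No 1,2-shift: no single shift to an adjacent carbon would give a more stable cation.)
Step 2: Loss of a β-proton to a water molecule of the solvent: the C–H bonding pair collapses toward the cationic carbon to form the C=C π bond, yielding the alkene.
Total: 2 elementary steps.

2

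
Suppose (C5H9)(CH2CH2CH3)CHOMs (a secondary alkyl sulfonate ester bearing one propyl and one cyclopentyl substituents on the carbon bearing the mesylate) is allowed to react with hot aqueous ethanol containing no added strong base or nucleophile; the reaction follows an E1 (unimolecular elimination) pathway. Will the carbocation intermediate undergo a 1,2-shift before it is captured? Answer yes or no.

yes

The first-formed carbocation is secondary.
The adjacent cyclopentyl carbon already bears 2 other carbon substituents and has a hydrogen to migrate; after a 1,2-hydride shift from that carbon the positive charge sits on a tertiary centre.
Tertiary is more stable than secondary, so the shift occurs.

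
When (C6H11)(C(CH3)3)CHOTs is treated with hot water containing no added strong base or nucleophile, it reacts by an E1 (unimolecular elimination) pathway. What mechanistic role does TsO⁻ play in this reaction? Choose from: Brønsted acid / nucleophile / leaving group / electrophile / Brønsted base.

Step 1: Rate-determining heterolysis of the C–O bond gives TsO⁻ and a secondary carbocation.
TsO⁻ departs with both electrons of the breaking σ-bond — that is the definition of a leaving group.

leaving group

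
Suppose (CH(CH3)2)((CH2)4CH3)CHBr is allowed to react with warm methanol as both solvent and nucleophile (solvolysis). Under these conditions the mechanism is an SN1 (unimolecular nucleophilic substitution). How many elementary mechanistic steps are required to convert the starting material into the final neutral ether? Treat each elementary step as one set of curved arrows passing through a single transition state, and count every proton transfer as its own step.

4

Step 1: The C–Br bond breaks with both electrons going to the bromide; Br⁻ leaves and a secondary carbocation remains.
Step 2: A 1,2-hydride shift from the adjacent isopropyl carbon moves the positive charge from the secondary centre to an adjacent carbon, generating a more stable tertiary carbocation.
Step 3: A lone pair on the oxygen of CH3OH attacks the carbocation, forming a new C–O σ-bond and an oxonium ion.
Step 4: Deprotonation of the oxonium oxygen by solvent methanol yields the neutral ether.
Total: 4 elementary steps.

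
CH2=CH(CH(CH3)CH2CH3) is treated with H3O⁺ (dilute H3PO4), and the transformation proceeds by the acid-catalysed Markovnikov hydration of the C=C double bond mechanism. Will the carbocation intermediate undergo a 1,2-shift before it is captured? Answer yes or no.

yes

The first-formed carbocation is secondary.
The adjacent sec-butyl carbon already bears 2 other carbon substituents and has a hydrogen to migrate; after a 1,2-hydride shift from that carbon the positive charge sits on a tertiary centre.
Tertiary is more stable than secondary, so the shift occurs.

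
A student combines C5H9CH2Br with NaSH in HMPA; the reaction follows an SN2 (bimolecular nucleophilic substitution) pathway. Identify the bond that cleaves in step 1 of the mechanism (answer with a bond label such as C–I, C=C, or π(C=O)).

C–Br

Step 1: Backside attack by HS⁻ on the carbon bearing the bromide: the new C–S bond forms as the C–Br bond breaks, with Walden inversion at carbon.
The bond broken in this step is the C–Br bond.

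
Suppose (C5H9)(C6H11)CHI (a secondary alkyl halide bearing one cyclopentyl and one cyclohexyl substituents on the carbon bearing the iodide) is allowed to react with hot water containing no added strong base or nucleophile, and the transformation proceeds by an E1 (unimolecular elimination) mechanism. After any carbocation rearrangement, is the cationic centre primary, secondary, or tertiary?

tertiary

Step 1: Rate-determining heterolysis of the C–I bond gives I⁻ and a secondary carbocation.
Step 2: Carbocation rearrangement: a 1,2-hydride shift from the adjacent cyclopentyl carbon converts the initially-formed secondary cation into the more stable tertiary cation.
The cation rearranges from secondary to tertiary via a 1,2-hydride shift from the adjacent cyclopentyl carbon; the tertiary cation is what reacts next.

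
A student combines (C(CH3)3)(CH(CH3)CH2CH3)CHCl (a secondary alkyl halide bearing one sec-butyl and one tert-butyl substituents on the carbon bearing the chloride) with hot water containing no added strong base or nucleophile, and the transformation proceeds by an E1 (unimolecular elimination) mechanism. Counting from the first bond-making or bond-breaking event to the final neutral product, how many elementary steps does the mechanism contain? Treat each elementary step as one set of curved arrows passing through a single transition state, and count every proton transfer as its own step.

Step 1: The C–Cl bond breaks with both electrons going to the chloride; Cl⁻ leaves and a secondary carbocation remains.
Step 2: A 1,2-hydride shift from the adjacent sec-butyl carbon moves the positive charge from the secondary centre to an adjacent carbon, generating a more stable tertiary carbocation.
Step 3: A weak base (a water molecule from the solvent) removes a proton from a carbon adjacent to the cationic centre; the electrons of that C–H bond become the new π(C=C) bond, giving the alkene.
Total: 3 elementary steps.

3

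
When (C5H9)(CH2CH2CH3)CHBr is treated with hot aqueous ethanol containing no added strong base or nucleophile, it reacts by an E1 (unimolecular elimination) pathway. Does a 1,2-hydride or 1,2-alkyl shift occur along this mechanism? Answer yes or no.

The first-formed carbocation is secondary.
The adjacent cyclopentyl carbon already bears 2 other carbon substituents and has a hydrogen to migrate; after a 1,2-hydride shift from that carbon the positive charge sits on a tertiary centre.
Tertiary is more stable than secondary, so the shift occurs.

yes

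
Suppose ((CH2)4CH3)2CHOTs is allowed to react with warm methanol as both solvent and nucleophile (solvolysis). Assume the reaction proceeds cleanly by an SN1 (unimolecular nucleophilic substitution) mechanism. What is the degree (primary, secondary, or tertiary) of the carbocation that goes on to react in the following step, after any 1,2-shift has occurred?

Step 1: Ionisation: the C–O σ-bond cleaves heterolytically; both bonding electrons depart with TsO⁻, leaving a secondary carbocation at the α-carbon.
No single 1,2-shift to an adjacent carbon would give a more-substituted cation, so no rearrangement occurs.

secondary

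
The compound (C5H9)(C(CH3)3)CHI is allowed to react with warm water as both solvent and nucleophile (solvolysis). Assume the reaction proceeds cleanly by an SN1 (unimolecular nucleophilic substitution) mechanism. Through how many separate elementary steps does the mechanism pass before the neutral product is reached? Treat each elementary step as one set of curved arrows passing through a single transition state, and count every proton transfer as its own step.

4

Step 1: Unassisted departure of I⁻ (taking the C–I bonding pair) generates a secondary carbocation.
Step 2: A hydride (H with its bonding pair) migrates from the adjacent cyclopentyl carbon to the cationic centre — a 1,2-hydride shift — upgrading the secondary cation to a tertiary one.
Step 3: H2O donates an oxygen lone pair into the empty p orbital of the cation, giving a protonated alcohol (an oxonium ion).
Step 4: A second solvent molecule removes the proton on oxygen, giving the neutral alcohol product.
Total: 4 elementary steps.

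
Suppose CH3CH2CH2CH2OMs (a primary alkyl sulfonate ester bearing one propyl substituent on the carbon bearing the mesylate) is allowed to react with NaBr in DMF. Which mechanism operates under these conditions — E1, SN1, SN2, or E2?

SN2

Conditions: a primary substrate with a strong nucleophile in the polar aprotic solvent DMF.
These conditions are the textbook signature of the SN2 pathway.
An unhindered substrate with a strong nucleophile in a polar aprotic solvent favours one-step backside displacement.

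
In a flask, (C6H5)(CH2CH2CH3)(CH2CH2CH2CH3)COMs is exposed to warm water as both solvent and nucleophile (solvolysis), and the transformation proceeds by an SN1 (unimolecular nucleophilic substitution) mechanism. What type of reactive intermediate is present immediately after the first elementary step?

Step 1: Ionisation: the C–O σ-bond cleaves heterolytically; both bonding electrons depart with MsO⁻, leaving a tertiary carbocation at the α-carbon.
After step 1 the species present is a tertiary carbocation.

tertiary carbocation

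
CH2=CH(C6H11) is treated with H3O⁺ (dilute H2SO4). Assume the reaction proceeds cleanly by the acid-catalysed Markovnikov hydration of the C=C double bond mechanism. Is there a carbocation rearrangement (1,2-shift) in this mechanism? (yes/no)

yes

The first-formed carbocation is secondary.
The adjacent cyclohexyl carbon already bears 2 other carbon substituents and has a hydrogen to migrate; after a 1,2-hydride shift from that carbon the positive charge sits on a tertiary centre.
Tertiary is more stable than secondary, so the shift occurs.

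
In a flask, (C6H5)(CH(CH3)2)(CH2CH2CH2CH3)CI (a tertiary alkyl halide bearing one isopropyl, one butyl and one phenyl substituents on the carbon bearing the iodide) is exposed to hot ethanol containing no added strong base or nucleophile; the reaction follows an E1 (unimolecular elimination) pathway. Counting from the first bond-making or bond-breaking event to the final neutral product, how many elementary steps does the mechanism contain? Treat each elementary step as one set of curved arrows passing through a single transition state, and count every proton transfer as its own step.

2

Step 1: Unassisted departure of I⁻ (taking the C–I bonding pair) generates a tertiary carbocation.
(No 1,2-shift: no single shift to an adjacent carbon would give a more stable cation.)
Step 2: A weak base (an ethanol molecule from the solvent) removes a proton from a carbon adjacent to the cationic centre; the electrons of that C–H bond become the new π(C=C) bond, giving the alkene.
Total: 2 elementary steps.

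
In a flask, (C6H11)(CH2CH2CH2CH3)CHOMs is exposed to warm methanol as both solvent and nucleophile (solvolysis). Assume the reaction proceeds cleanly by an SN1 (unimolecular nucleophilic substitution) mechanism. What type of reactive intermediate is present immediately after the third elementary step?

oxonium ion

Step 1: The C–O bond breaks with both electrons going to the mesylate; MsO⁻ leaves and a secondary carbocation remains.
Step 2: Carbocation rearrangement: a 1,2-hydride shift from the adjacent cyclohexyl carbon converts the initially-formed secondary cation into the more stable tertiary cation.
Step 3: A lone pair on the oxygen of CH3OH attacks the carbocation, forming a new C–O σ-bond and an oxonium ion.
After step 3 the species present is an oxonium ion.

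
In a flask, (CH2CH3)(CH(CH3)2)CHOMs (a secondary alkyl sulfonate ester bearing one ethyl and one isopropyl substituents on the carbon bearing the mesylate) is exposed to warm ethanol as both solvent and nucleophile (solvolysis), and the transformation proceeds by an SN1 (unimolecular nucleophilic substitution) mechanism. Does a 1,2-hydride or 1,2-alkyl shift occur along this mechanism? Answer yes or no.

The first-formed carbocation is secondary.
The adjacent isopropyl carbon already bears 2 other carbon substituents and has a hydrogen to migrate; after a 1,2-hydride shift from that carbon the positive charge sits on a tertiary centre.
Tertiary is more stable than secondary, so the shift occurs.

yes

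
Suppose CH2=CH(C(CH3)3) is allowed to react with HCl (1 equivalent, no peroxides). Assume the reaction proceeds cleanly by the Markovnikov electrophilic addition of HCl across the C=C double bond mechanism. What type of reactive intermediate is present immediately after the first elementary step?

secondary carbocation

Step 1: Electrophilic addition begins with the π(C=C) electrons forming a bond to the proton of HCl. Following Markovnikov's rule, the resulting cation is secondary. The H–Cl bond breaks heterolytically, releasing Cl⁻.
After step 1 the species present is a secondary carbocation.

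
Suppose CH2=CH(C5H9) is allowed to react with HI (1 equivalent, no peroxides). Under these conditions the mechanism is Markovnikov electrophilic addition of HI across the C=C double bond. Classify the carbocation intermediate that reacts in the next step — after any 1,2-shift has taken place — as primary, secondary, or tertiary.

Step 1: Protonation of the alkene by HI: the π bond acts as the nucleophile and picks up H⁺, giving the more stable (Markovnikov) secondary carbocation. The H–I bond breaks heterolytically, releasing I⁻.
Step 2: A 1,2-hydride shift from the adjacent cyclopentyl carbon moves the positive charge from the secondary centre to an adjacent carbon, generating a more stable tertiary carbocation.
The cation rearranges from secondary to tertiary via a 1,2-hydride shift from the adjacent cyclopentyl carbon; the tertiary cation is what reacts next.

tertiary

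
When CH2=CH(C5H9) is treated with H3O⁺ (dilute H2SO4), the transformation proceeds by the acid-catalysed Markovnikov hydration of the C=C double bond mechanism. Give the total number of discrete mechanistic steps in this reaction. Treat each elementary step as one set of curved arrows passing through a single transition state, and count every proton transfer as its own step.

4

Step 1: The π electrons of the C=C bond attack a proton of H3O⁺; Markovnikov addition places the new C–H on the less-substituted alkene carbon, so the positive charge ends up on the more-substituted carbon — a secondary carbocation. H2O is released.
Step 2: Carbocation rearrangement: a 1,2-hydride shift from the adjacent cyclopentyl carbon converts the initially-formed secondary cation into the more stable tertiary cation.
Step 3: Nucleophilic capture of the cation by H2O produces the protonated alcohol (an oxonium ion).
Step 4: H2O removes a proton from the oxonium oxygen, regenerating H3O⁺ and giving the neutral alcohol.
Total: 4 elementary steps.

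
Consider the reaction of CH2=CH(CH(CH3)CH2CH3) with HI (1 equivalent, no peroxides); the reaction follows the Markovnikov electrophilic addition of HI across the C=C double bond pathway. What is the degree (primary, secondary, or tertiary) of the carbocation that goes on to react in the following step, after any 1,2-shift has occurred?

tertiary

Step 1: The π electrons of the C=C bond attack a proton of HI; Markovnikov addition places the new C–H on the less-substituted alkene carbon, so the positive charge ends up on the more-substituted carbon — a secondary carbocation. The H–I bond breaks heterolytically, releasing I⁻.
Step 2: A 1,2-hydride shift from the adjacent sec-butyl carbon moves the positive charge from the secondary centre to an adjacent carbon, generating a more stable tertiary carbocation.
The cation rearranges from secondary to tertiary via a 1,2-hydride shift from the adjacent sec-butyl carbon; the tertiary cation is what reacts next.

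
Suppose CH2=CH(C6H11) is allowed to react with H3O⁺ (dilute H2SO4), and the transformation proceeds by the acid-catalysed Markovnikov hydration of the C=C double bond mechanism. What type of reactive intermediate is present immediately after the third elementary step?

Step 1: Protonation of the alkene by H3O⁺: the π bond acts as the nucleophile and picks up H⁺, giving the more stable (Markovnikov) secondary carbocation. H2O is released.
Step 2: A 1,2-hydride shift from the adjacent cyclohexyl carbon moves the positive charge from the secondary centre to an adjacent carbon, generating a more stable tertiary carbocation.
Step 3: Nucleophilic capture of the cation by H2O produces the protonated alcohol (an oxonium ion).
After step 3 the species present is an oxonium ion.

oxonium ion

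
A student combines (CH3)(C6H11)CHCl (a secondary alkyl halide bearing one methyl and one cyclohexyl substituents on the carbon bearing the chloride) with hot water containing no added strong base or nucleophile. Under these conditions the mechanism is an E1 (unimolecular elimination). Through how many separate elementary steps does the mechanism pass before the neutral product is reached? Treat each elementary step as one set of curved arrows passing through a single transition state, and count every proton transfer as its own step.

Step 1: The C–Cl bond breaks with both electrons going to the chloride; Cl⁻ leaves and a secondary carbocation remains.
Step 2: A hydride (H with its bonding pair) migrates from the adjacent cyclohexyl carbon to the cationic centre — a 1,2-hydride shift — upgrading the secondary cation to a tertiary one.
Step 3: A weak base (a water molecule from the solvent) removes a proton from a carbon adjacent to the cationic centre; the electrons of that C–H bond become the new π(C=C) bond, giving the alkene.
Total: 3 elementary steps.

3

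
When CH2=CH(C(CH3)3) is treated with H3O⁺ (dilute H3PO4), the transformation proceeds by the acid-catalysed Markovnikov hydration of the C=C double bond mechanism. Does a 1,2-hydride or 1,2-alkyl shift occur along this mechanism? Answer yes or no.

The first-formed carbocation is secondary.
The adjacent tert-butyl carbon has no hydrogen but bears methyl groups; migration of one methyl with its bonding pair (a 1,2-methyl shift) places the charge on a tertiary centre.
Tertiary is more stable than secondary, so the shift occurs.

yes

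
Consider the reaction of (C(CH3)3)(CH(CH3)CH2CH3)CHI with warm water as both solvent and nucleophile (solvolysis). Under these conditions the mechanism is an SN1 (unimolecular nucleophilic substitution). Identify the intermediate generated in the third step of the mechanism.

Step 1: The C–I bond breaks with both electrons going to the iodide; I⁻ leaves and a secondary carbocation remains.
Step 2: A 1,2-hydride shift from the adjacent sec-butyl carbon moves the positive charge from the secondary centre to an adjacent carbon, generating a more stable tertiary carbocation.
Step 3: Nucleophilic capture: the oxygen of H2O bonds to the cationic carbon, producing an oxonium-ion intermediate.
After step 3 the species present is an oxonium ion.

oxonium ion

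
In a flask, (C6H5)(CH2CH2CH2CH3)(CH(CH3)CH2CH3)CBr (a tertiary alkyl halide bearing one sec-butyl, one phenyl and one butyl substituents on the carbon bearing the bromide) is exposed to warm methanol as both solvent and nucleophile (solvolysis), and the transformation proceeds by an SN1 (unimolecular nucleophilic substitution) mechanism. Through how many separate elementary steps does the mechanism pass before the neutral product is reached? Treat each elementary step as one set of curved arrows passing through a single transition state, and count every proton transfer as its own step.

Step 1: The C–Br bond breaks with both electrons going to the bromide; Br⁻ leaves and a tertiary carbocation remains.
(No 1,2-shift: no single shift to an adjacent carbon would give a more stable cation.)
Step 2: A lone pair on the oxygen of CH3OH attacks the carbocation, forming a new C–O σ-bond and an oxonium ion.
Step 3: Deprotonation of the oxonium oxygen by solvent methanol yields the neutral ether.
Total: 3 elementary steps.

3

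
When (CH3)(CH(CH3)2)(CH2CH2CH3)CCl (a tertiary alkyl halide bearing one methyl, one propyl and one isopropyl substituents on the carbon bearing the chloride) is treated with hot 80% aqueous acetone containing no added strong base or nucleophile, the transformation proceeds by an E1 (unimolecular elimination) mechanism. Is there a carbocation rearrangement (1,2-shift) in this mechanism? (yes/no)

no

The first-formed carbocation is tertiary.
No single 1,2-shift to an adjacent carbon would produce a more-substituted cation than the one already present, so no rearrangement occurs.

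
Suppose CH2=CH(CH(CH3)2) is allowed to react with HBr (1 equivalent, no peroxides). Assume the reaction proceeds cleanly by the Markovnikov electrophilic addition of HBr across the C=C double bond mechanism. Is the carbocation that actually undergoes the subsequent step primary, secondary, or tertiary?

Step 1: The π electrons of the C=C bond attack a proton of HBr; Markovnikov addition places the new C–H on the less-substituted alkene carbon, so the positive charge ends up on the more-substituted carbon — a secondary carbocation. The H–Br bond breaks heterolytically, releasing Br⁻.
Step 2: A hydride (H with its bonding pair) migrates from the adjacent isopropyl carbon to the cationic centre — a 1,2-hydride shift — upgrading the secondary cation to a tertiary one.
The cation rearranges from secondary to tertiary via a 1,2-hydride shift from the adjacent isopropyl carbon; the tertiary cation is what reacts next.

tertiary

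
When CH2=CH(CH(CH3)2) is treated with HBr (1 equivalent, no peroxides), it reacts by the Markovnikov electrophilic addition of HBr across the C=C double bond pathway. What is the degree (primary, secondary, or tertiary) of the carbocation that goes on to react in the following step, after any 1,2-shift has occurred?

tertiary

Step 1: The π electrons of the C=C bond attack a proton of HBr; Markovnikov addition places the new C–H on the less-substituted alkene carbon, so the positive charge ends up on the more-substituted carbon — a secondary carbocation. The H–Br bond breaks heterolytically, releasing Br⁻.
Step 2: A hydride (H with its bonding pair) migrates from the adjacent isopropyl carbon to the cationic centre — a 1,2-hydride shift — upgrading the secondary cation to a tertiary one.
The cation rearranges from secondary to tertiary via a 1,2-hydride shift from the adjacent isopropyl carbon; the tertiary cation is what reacts next.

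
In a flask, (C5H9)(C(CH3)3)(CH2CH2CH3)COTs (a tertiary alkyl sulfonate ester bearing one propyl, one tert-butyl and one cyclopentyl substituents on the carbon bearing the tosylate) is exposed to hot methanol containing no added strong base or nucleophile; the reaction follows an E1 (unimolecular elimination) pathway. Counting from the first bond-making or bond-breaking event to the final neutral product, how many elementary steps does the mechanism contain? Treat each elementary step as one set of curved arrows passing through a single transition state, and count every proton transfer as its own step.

Step 1: Ionisation: the C–O σ-bond cleaves heterolytically; both bonding electrons depart with TsO⁻, leaving a tertiary carbocation at the α-carbon.
(No 1,2-shift: no single shift to an adjacent carbon would give a more stable cation.)
Step 2: A methanol molecule (solvent) deprotonates a β-carbon; as the C–H bond breaks, those electrons form the new alkene π bond.
Total: 2 elementary steps.

2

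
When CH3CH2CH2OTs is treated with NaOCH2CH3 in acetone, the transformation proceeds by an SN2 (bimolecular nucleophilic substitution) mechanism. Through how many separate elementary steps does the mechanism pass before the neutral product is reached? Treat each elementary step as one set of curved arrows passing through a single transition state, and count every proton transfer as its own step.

Step 1: The ethoxide nucleophile donates a lone pair from O to the α-carbon in a backside attack; simultaneously the C–O σ-bond breaks and both of its electrons leave with TsO⁻. One concerted step with inversion of configuration.
Total: 1 elementary step.

1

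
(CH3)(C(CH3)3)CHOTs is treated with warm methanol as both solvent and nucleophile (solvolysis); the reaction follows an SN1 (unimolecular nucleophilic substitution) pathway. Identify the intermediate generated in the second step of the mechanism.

Step 1: The C–O bond breaks with both electrons going to the tosylate; TsO⁻ leaves and a secondary carbocation remains.
Step 2: A methyl group with its bonding pair migrates from the adjacent tert-butyl carbon to the cationic centre — a 1,2-methyl shift — upgrading the secondary cation to a tertiary one.
After step 2 the species present is a tertiary carbocation.

tertiary carbocation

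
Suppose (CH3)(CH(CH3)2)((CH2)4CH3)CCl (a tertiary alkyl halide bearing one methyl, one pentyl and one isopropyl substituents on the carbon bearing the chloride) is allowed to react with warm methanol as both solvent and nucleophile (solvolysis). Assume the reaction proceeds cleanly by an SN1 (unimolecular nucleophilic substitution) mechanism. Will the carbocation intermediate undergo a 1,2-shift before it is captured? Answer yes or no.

The first-formed carbocation is tertiary.
No single 1,2-shift to an adjacent carbon would produce a more-substituted cation than the one already present, so no rearrangement occurs.

no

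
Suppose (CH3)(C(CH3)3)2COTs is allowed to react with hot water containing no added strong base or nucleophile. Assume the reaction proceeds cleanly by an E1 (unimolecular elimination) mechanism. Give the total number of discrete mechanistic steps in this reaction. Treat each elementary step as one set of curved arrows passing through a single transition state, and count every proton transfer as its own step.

2

Step 1: Rate-determining heterolysis of the C–O bond gives TsO⁻ and a tertiary carbocation.
(No 1,2-shift: no single shift to an adjacent carbon would give a more stable cation.)
Step 2: Loss of a β-proton to a water molecule of the solvent: the C–H bonding pair collapses toward the cationic carbon to form the C=C π bond, yielding the alkene.
Total: 2 elementary steps.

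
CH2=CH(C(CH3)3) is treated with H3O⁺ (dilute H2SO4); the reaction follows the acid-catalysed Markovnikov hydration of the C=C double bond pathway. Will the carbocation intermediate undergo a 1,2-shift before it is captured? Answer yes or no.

The first-formed carbocation is secondary.
The adjacent tert-butyl carbon has no hydrogen but bears methyl groups; migration of one methyl with its bonding pair (a 1,2-methyl shift) places the charge on a tertiary centre.
Tertiary is more stable than secondary, so the shift occurs.

yes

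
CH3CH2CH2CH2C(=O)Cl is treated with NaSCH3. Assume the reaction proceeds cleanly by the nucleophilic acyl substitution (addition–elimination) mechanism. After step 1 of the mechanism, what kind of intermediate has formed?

Step 1: A lone pair on the S of CH3S⁻ attacks the electrophilic acyl carbon; the π(C=O) electrons move onto oxygen, giving a tetrahedral intermediate.
After step 1 the species present is a tetrahedral intermediate.

tetrahedral intermediate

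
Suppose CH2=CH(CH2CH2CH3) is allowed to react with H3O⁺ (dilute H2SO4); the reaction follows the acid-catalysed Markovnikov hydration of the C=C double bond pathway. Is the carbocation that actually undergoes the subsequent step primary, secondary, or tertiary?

Step 1: The π electrons of the C=C bond attack a proton of H3O⁺; Markovnikov addition places the new C–H on the less-substituted alkene carbon, so the positive charge ends up on the more-substituted carbon — a secondary carbocation. H2O is released.
No single 1,2-shift to an adjacent carbon would give a more-substituted cation, so no rearrangement occurs.

secondary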